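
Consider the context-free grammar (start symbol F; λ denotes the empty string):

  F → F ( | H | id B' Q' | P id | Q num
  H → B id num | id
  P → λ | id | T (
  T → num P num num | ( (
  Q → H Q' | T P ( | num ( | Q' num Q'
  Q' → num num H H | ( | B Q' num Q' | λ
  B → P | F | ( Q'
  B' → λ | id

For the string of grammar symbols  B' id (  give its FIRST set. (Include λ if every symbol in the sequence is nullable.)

Add FIRST(B')\{λ} = { id }; B' is nullable, continue.
id is a terminal; add {id} and stop.

{ id }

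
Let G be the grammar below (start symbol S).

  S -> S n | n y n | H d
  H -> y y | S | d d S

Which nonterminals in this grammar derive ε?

No nonterminal has an empty production or an RHS whose symbols are all nullable.

{ } (none)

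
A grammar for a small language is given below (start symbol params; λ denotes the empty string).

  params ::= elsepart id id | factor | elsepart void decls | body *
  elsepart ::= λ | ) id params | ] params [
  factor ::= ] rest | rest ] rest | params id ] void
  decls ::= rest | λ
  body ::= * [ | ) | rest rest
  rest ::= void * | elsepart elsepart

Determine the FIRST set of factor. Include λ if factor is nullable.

factor ::= ] rest contributes {]}.
From factor ::= rest ] rest: rest nullable, take FIRST(rest) ∪ {]} = { ), ], void }.
From factor ::= params id ] void: add FIRST(params) = { ), *, ], id, void }.
Union: FIRST(factor) = { ), *, ], id, void }.

{ ), *, ], id, void }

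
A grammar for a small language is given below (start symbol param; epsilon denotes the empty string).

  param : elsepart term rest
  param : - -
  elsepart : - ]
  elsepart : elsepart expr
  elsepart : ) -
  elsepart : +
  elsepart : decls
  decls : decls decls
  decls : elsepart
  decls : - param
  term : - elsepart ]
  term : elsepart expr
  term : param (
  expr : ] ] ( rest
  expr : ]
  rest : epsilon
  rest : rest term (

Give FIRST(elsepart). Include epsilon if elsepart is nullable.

elsepart : - ] contributes {-}.
From elsepart : elsepart expr: add FIRST(elsepart) = { ), +, - }.
elsepart : ) - contributes {)}.
elsepart : + contributes {+}.
From elsepart : decls: add FIRST(decls) = { ), +, - }.
Union: FIRST(elsepart) = { ), +, - }.

{ ), +, - }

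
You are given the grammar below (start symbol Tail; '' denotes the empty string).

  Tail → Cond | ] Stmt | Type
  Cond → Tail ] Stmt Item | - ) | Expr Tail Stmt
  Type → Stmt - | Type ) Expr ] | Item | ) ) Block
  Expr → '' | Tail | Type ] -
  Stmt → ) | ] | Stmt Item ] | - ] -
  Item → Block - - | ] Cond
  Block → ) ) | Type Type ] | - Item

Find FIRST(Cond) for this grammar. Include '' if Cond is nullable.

From Cond → Tail ] Stmt Item: add FIRST(Tail) = { ), -, ] }.
Cond → - ) contributes {-}.
From Cond → Expr Tail Stmt: Expr nullable, take FIRST(Expr) ∪ FIRST(Tail) = { ), -, ] }.
Union: FIRST(Cond) = { ), -, ] }.

{ ), -, ] }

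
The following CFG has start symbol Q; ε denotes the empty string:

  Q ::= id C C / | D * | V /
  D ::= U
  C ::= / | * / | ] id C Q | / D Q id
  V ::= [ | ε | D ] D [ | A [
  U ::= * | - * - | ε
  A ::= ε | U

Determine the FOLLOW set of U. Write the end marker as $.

{ *, -, /, [, ], id }

In D ::= U: U is at the end, add FOLLOW(D) = { *, -, /, [, ], id }.
In A ::= U: U is at the end, add FOLLOW(A) = { [ }.
Union: FOLLOW(U) = { *, -, /, [, ], id }.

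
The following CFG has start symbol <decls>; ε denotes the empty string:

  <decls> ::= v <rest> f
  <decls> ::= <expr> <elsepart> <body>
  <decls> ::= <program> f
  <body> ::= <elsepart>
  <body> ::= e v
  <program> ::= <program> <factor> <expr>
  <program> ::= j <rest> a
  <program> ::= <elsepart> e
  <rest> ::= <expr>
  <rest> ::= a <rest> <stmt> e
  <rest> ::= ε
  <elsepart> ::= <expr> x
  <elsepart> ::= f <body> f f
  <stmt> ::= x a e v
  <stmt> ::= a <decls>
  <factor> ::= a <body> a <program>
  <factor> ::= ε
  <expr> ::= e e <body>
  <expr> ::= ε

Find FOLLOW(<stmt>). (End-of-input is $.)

In <rest> ::= a <rest> <stmt> e: add FIRST(e) = { e }.
Union: FOLLOW(<stmt>) = { e }.

{ e }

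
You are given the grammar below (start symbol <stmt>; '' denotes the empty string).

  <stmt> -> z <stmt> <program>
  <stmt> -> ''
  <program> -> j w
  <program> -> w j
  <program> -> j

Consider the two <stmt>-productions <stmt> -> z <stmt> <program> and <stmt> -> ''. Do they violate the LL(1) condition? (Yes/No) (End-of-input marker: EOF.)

No

FIRST(z <stmt> <program>) = { z } and FIRST('') = { '' }.
The second is nullable but FOLLOW(<stmt>) = { EOF, j, w } is disjoint from FIRST of the first.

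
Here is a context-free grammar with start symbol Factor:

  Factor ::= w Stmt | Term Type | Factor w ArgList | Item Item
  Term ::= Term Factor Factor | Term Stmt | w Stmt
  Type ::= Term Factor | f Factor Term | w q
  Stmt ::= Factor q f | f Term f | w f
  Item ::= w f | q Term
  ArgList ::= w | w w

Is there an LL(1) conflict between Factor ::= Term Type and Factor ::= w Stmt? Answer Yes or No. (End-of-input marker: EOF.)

Yes

FIRST(Term Type) = { w } and FIRST(w Stmt) = { w }.
Both contain w, so the two alternatives are not disjoint — LL(1) conflict.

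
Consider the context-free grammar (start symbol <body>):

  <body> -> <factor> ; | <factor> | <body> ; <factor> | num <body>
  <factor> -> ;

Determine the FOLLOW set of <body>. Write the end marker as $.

{ $, ; }

<body> is the start symbol, so $ ∈ FOLLOW(<body>).
In <body> -> <body> ; <factor>: add FIRST(; <factor>) = { ; }.
In <body> -> num <body>: <body> is at the end, add FOLLOW(<body>) = { $, ; }.
Union: FOLLOW(<body>) = { $, ; }.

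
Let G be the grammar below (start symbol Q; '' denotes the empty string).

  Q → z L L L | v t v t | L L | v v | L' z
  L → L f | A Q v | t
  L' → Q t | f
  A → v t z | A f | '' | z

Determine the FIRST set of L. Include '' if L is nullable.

From L → L f: add FIRST(L) = { f, t, v, z }.
From L → A Q v: A nullable, take FIRST(A) ∪ FIRST(Q) = { f, t, v, z }.
L → t contributes {t}.
Union: FIRST(L) = { f, t, v, z }.

{ f, t, v, z }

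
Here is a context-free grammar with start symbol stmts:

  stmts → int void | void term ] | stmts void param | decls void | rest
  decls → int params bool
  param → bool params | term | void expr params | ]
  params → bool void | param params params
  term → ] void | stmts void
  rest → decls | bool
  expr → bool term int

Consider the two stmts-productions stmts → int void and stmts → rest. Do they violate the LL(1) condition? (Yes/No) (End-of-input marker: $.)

Yes

FIRST(int void) = { int } and FIRST(rest) = { bool, int }.
Both contain int, so the two alternatives are not disjoint — LL(1) conflict.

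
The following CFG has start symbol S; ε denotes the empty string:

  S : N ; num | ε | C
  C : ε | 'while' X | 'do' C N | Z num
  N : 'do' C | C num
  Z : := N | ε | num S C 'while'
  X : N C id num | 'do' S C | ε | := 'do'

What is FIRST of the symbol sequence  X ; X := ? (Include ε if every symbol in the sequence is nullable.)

{ 'do', 'while', :=, ;, num }

Add FIRST(X)\{ε} = { 'do', 'while', :=, num }; X is nullable, continue.
; is a terminal; add {;} and stop.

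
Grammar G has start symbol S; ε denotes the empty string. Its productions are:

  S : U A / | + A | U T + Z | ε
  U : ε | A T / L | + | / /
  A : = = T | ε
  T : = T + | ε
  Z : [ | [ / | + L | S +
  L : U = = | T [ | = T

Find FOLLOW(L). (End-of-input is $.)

{ $, +, /, = }

In U : A T / L: L is at the end, add FOLLOW(U) = { +, /, = }.
In Z : + L: L is at the end, add FOLLOW(Z) = { $, + }.
Union: FOLLOW(L) = { $, +, /, = }.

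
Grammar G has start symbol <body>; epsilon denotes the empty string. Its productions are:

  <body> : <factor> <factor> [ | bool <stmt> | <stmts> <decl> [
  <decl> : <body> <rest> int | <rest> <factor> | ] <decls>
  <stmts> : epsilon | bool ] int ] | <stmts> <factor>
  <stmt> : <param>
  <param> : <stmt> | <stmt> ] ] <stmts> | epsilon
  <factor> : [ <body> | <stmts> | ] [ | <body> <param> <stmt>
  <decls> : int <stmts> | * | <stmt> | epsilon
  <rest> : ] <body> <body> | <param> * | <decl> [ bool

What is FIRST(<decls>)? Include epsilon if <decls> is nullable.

{ *, ], int, epsilon }

<decls> : int <stmts> contributes {int}.
<decls> : * contributes {*}.
From <decls> : <stmt>: add FIRST(<stmt>) = { ], epsilon } (including epsilon since <stmt> is nullable).
<decls> : epsilon contributes epsilon.
Union: FIRST(<decls>) = { *, ], int, epsilon }.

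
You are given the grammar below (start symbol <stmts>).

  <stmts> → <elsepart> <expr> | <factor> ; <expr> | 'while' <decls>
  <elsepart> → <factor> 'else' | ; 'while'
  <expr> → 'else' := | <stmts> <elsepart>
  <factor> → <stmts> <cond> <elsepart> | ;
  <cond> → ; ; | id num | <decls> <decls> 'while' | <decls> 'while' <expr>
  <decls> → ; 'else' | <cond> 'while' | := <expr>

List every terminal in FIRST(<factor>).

{ 'while', ; }

From <factor> → <stmts> <cond> <elsepart>: add FIRST(<stmts>) = { 'while', ; }.
<factor> → ; contributes {;}.
Union: FIRST(<factor>) = { 'while', ; }.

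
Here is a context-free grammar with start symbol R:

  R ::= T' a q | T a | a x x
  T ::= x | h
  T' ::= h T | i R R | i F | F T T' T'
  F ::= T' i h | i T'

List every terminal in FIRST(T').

{ h, i }

T' ::= h T contributes {h}.
T' ::= i R R contributes {i}.
T' ::= i F contributes {i}.
From T' ::= F T T' T': add FIRST(F) = { h, i }.
Union: FIRST(T') = { h, i }.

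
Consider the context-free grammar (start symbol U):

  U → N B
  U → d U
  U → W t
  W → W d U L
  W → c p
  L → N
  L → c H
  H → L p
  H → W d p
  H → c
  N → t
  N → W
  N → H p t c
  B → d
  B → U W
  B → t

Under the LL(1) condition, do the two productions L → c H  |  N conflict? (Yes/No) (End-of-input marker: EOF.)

Yes

FIRST(c H) = { c } and FIRST(N) = { c, t }.
Both contain c, so the two alternatives are not disjoint — LL(1) conflict.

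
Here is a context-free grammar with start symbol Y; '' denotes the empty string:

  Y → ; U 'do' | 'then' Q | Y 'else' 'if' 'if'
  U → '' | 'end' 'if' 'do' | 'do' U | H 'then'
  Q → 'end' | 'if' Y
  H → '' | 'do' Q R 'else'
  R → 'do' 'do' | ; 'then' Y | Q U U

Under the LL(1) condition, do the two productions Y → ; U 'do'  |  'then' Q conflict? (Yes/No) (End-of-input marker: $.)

FIRST(; U 'do') = { ; } and FIRST('then' Q) = { 'then' }.
The FIRST sets are disjoint and neither alternative is nullable — no conflict.

No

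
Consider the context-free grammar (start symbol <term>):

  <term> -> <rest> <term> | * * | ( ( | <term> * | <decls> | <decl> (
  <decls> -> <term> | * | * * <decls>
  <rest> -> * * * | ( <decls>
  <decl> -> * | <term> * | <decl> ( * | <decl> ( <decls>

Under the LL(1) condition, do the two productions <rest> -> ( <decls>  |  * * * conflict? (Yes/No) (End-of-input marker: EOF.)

FIRST(( <decls>) = { ( } and FIRST(* * *) = { * }.
The FIRST sets are disjoint and neither alternative is nullable — no conflict.

No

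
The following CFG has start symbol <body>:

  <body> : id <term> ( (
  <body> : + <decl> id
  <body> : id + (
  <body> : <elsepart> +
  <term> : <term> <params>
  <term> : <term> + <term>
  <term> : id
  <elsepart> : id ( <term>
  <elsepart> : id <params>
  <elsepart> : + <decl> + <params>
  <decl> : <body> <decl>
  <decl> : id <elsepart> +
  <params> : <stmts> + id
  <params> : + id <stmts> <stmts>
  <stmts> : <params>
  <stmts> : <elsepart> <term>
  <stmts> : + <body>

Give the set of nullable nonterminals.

No nonterminal has an empty production or an RHS whose symbols are all nullable.

{ } (none)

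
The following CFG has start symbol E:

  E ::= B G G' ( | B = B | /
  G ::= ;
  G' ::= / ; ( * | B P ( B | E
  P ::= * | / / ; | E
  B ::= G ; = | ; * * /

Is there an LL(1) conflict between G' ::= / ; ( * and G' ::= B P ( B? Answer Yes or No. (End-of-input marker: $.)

FIRST(/ ; ( *) = { / } and FIRST(B P ( B) = { ; }.
The FIRST sets are disjoint and neither alternative is nullable — no conflict.

No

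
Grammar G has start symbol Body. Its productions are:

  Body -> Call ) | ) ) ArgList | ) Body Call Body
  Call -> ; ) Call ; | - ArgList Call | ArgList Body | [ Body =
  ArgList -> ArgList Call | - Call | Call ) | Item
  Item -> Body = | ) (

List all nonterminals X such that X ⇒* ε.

No nonterminal has an empty production or an RHS whose symbols are all nullable.

{ } (none)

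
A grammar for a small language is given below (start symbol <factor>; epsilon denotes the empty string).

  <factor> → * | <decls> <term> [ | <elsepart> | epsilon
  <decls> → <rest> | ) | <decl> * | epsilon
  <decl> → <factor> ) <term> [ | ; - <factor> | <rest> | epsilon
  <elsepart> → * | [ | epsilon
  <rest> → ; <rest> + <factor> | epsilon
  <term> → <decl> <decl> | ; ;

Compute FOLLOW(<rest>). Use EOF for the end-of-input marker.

In <decls> → <rest>: <rest> is at the end, add FOLLOW(<decls>) = { ), *, ;, [ }.
In <decl> → <rest>: <rest> is at the end, add FOLLOW(<decl>) = { ), *, ;, [ }.
In <rest> → ; <rest> + <factor>: add FIRST(+ <factor>) = { + }.
Union: FOLLOW(<rest>) = { ), *, +, ;, [ }.

{ ), *, +, ;, [ }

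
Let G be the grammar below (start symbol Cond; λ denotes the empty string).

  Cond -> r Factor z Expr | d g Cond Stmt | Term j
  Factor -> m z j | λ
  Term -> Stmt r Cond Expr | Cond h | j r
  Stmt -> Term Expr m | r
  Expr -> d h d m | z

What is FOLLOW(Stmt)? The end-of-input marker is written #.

{ #, d, h, j, r, z }

In Cond -> d g Cond Stmt: Stmt is at the end, add FOLLOW(Cond) = { #, d, h, j, r, z }.
In Term -> Stmt r Cond Expr: add FIRST(r Cond Expr) = { r }.
Union: FOLLOW(Stmt) = { #, d, h, j, r, z }.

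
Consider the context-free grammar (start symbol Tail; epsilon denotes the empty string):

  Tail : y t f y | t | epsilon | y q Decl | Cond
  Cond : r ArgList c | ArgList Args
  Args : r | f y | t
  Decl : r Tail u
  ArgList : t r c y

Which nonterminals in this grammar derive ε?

{ Tail }

Directly nullable (have an epsilon-production): Tail.
No other nonterminal has a production whose RHS symbols are all nullable.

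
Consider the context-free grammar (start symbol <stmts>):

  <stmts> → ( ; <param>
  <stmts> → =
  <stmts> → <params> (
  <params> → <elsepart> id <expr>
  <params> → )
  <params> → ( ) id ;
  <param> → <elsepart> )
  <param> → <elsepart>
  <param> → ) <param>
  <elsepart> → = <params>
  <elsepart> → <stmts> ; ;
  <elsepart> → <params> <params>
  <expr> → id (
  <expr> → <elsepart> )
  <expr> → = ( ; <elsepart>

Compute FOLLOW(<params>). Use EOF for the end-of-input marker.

{ EOF, (, ), ;, =, id }

In <stmts> → <params> (: add FIRST(() = { ( }.
In <elsepart> → = <params>: <params> is at the end, add FOLLOW(<elsepart>) = { EOF, (, ), ;, =, id }.
In <elsepart> → <params> <params>: add FIRST(<params>) = { (, ), = }.
In <elsepart> → <params> <params>: <params> is at the end, add FOLLOW(<elsepart>) = { EOF, (, ), ;, =, id }.
Union: FOLLOW(<params>) = { EOF, (, ), ;, =, id }.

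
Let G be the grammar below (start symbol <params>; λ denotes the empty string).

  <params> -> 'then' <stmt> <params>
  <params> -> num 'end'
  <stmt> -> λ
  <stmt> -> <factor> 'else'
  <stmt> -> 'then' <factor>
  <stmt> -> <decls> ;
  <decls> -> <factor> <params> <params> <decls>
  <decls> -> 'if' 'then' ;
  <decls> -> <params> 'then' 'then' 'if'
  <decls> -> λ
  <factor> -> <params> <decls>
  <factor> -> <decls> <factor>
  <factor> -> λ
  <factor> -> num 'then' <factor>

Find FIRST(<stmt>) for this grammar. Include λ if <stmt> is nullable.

<stmt> -> λ contributes λ.
From <stmt> -> <factor> 'else': <factor> nullable, take FIRST(<factor>) ∪ {'else'} = { 'else', 'if', 'then', num }.
<stmt> -> 'then' <factor> contributes {'then'}.
From <stmt> -> <decls> ;: <decls> nullable, take FIRST(<decls>) ∪ {;} = { 'if', 'then', ;, num }.
Union: FIRST(<stmt>) = { 'else', 'if', 'then', ;, num, λ }.

{ 'else', 'if', 'then', ;, num, λ }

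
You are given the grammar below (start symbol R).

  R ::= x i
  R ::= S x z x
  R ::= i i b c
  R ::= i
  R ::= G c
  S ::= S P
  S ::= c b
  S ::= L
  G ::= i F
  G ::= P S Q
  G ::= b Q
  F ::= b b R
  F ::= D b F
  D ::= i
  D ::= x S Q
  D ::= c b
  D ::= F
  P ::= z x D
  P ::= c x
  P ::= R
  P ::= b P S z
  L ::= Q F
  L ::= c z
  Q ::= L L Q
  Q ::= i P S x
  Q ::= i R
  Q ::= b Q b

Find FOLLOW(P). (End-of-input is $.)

In S ::= S P: P is at the end, add FOLLOW(S) = { b, c, i, x, z }.
In G ::= P S Q: add FIRST(S Q) = { b, c, i }.
In P ::= b P S z: add FIRST(S z) = { b, c, i }.
In Q ::= i P S x: add FIRST(S x) = { b, c, i }.
Union: FOLLOW(P) = { b, c, i, x, z }.

{ b, c, i, x, z }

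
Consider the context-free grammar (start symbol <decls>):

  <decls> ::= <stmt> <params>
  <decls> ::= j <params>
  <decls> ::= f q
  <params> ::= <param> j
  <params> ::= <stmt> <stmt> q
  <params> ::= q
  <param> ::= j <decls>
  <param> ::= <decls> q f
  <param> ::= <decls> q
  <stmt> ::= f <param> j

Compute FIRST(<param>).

{ f, j }

<param> ::= j <decls> contributes {j}.
From <param> ::= <decls> q f: add FIRST(<decls>) = { f, j }.
From <param> ::= <decls> q: add FIRST(<decls>) = { f, j }.
Union: FIRST(<param>) = { f, j }.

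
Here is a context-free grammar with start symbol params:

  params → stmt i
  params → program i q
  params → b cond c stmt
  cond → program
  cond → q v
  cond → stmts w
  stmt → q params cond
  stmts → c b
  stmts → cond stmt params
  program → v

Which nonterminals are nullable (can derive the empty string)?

No nonterminal has an empty production or an RHS whose symbols are all nullable.

{ } (none)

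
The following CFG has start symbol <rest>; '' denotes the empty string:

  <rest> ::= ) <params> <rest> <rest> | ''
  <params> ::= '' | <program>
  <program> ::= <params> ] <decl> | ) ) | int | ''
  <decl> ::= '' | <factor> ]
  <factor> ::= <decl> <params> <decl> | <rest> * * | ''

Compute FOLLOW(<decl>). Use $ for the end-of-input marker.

In <program> ::= <params> ] <decl>: <decl> is at the end, add FOLLOW(<program>) = { $, ), *, ], int }.
In <factor> ::= <decl> <params> <decl>: add FIRST(<params> <decl>)\{''} = { ), *, ], int }.
  Since <params> <decl> is nullable, also add FOLLOW(<factor>) = { ] }.
In <factor> ::= <decl> <params> <decl>: <decl> is at the end, add FOLLOW(<factor>) = { ] }.
Union: FOLLOW(<decl>) = { $, ), *, ], int }.

{ $, ), *, ], int }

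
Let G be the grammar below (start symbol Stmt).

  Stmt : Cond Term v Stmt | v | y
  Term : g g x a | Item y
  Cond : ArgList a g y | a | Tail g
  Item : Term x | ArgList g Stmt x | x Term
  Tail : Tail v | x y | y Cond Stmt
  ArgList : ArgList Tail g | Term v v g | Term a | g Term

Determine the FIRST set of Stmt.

{ a, g, v, x, y }

From Stmt : Cond Term v Stmt: add FIRST(Cond) = { a, g, x, y }.
Stmt : v contributes {v}.
Stmt : y contributes {y}.
Union: FIRST(Stmt) = { a, g, v, x, y }.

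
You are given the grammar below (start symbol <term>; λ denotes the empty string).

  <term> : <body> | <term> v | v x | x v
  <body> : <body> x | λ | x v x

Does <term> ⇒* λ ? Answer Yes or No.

<term> : <body> and each of <body> is nullable, so <term> ⇒* λ.

Yes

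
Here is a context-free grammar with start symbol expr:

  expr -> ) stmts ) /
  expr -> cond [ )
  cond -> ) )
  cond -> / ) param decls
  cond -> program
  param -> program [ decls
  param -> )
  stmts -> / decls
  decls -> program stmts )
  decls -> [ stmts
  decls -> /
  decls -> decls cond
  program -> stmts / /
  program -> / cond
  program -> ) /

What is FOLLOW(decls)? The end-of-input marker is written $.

{ ), /, [ }

In cond -> / ) param decls: decls is at the end, add FOLLOW(cond) = { ), /, [ }.
In param -> program [ decls: decls is at the end, add FOLLOW(param) = { ), /, [ }.
In stmts -> / decls: decls is at the end, add FOLLOW(stmts) = { ), /, [ }.
In decls -> decls cond: add FIRST(cond) = { ), / }.
Union: FOLLOW(decls) = { ), /, [ }.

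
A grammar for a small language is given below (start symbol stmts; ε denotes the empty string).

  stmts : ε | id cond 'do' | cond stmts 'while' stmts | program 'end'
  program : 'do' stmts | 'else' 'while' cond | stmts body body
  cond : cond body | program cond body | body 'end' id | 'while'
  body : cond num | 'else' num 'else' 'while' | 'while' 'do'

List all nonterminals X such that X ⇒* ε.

Directly nullable (have an ε-production): stmts.
No other nonterminal has a production whose RHS symbols are all nullable.

{ stmts }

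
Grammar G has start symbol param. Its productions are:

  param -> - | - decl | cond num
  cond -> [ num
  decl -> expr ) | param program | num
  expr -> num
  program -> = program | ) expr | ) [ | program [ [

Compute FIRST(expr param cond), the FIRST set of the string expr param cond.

{ num }

Add FIRST(expr) = { num }; expr is not nullable, stop.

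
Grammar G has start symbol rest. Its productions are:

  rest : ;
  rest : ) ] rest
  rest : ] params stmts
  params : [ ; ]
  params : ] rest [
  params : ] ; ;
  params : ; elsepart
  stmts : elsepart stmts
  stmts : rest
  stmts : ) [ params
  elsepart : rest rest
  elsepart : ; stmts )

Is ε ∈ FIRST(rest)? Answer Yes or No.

No nonterminal in this grammar is nullable.
No production of rest has an RHS whose symbols are all nullable, so rest is not nullable.

No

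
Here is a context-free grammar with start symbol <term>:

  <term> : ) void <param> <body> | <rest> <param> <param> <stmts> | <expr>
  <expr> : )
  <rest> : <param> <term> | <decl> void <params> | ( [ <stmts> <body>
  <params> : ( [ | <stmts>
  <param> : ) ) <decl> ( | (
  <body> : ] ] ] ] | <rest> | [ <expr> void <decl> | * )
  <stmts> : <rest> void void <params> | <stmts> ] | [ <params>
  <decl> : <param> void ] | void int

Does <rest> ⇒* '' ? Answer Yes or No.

No

No nonterminal in this grammar is nullable.
No production of <rest> has an RHS whose symbols are all nullable, so <rest> is not nullable.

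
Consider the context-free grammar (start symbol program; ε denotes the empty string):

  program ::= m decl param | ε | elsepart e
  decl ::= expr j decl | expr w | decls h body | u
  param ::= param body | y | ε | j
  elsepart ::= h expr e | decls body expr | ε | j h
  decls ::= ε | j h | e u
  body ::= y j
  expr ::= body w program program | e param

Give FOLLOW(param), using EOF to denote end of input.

In program ::= m decl param: param is at the end, add FOLLOW(program) = { EOF, e, h, j, m, w, y }.
In param ::= param body: add FIRST(body) = { y }.
In expr ::= e param: param is at the end, add FOLLOW(expr) = { e, j, w }.
Union: FOLLOW(param) = { EOF, e, h, j, m, w, y }.

{ EOF, e, h, j, m, w, y }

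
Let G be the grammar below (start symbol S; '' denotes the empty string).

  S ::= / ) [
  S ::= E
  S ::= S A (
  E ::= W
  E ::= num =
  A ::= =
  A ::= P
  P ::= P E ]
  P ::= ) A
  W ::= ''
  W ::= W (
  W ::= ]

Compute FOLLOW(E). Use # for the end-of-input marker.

{ #, ), =, ] }

In S ::= E: E is at the end, add FOLLOW(S) = { #, ), = }.
In P ::= P E ]: add FIRST(]) = { ] }.
Union: FOLLOW(E) = { #, ), =, ] }.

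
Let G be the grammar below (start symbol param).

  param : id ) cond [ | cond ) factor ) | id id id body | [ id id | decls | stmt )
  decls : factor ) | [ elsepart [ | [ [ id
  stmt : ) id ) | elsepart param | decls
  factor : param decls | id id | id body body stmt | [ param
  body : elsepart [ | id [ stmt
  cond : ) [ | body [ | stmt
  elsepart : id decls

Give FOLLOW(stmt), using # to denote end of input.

In param : stmt ): add FIRST()) = { ) }.
In factor : id body body stmt: stmt is at the end, add FOLLOW(factor) = { ) }.
In body : id [ stmt: stmt is at the end, add FOLLOW(body) = { #, ), [, id }.
In cond : stmt: stmt is at the end, add FOLLOW(cond) = { ), [ }.
Union: FOLLOW(stmt) = { #, ), [, id }.

{ #, ), [, id }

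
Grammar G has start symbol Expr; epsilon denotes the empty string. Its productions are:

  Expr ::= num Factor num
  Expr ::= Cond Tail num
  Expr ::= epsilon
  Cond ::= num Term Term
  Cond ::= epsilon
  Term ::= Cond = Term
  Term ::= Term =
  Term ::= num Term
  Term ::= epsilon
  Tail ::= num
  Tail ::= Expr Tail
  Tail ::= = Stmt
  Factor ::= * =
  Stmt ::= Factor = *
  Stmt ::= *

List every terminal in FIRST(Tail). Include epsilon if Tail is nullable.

{ =, num }

Tail ::= num contributes {num}.
From Tail ::= Expr Tail: Expr nullable, take FIRST(Expr) ∪ FIRST(Tail) = { =, num }.
Tail ::= = Stmt contributes {=}.
Union: FIRST(Tail) = { =, num }.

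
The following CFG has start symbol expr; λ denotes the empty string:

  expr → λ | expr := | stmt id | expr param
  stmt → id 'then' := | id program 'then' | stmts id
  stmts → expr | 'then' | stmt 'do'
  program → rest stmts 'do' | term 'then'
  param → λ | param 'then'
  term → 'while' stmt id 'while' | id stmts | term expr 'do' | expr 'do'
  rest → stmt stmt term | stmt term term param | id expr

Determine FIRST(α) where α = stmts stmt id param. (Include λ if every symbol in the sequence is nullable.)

{ 'then', :=, id }

Add FIRST(stmts)\{λ} = { 'then', :=, id }; stmts is nullable, continue.
Add FIRST(stmt) = { 'then', :=, id }; stmt is not nullable, stop.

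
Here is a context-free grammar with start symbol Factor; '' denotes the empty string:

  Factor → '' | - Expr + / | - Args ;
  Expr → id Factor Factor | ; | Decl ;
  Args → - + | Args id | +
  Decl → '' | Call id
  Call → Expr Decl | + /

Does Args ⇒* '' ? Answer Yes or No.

Nullable nonterminals: Decl, Factor.
No production of Args has an RHS whose symbols are all nullable, so Args is not nullable.

No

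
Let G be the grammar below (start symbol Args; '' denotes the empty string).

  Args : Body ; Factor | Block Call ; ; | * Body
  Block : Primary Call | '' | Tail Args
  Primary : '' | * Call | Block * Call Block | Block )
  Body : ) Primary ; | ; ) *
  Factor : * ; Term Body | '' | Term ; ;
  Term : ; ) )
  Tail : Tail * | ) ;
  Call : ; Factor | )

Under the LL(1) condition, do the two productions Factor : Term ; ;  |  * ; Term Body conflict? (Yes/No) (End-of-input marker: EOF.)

No

FIRST(Term ; ;) = { ; } and FIRST(* ; Term Body) = { * }.
The FIRST sets are disjoint and neither alternative is nullable — no conflict.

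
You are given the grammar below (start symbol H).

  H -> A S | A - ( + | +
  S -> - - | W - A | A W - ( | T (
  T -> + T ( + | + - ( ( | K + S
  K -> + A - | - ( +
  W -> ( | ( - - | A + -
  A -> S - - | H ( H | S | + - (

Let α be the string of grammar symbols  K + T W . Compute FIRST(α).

Add FIRST(K) = { +, - }; K is not nullable, stop.

{ +, - }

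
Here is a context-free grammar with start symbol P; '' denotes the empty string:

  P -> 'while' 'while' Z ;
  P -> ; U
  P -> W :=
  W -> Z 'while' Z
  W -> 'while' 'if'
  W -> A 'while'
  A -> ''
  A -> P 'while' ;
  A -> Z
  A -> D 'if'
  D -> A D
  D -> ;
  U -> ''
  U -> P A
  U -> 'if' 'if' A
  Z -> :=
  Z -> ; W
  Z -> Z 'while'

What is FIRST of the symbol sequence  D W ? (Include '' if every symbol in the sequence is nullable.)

Add FIRST(D) = { 'while', :=, ; }; D is not nullable, stop.

{ 'while', :=, ; }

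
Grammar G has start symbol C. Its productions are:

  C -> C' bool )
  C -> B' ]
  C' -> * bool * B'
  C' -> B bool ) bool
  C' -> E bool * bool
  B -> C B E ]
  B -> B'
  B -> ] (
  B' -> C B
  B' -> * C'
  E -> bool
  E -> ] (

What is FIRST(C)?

From C -> C' bool ): add FIRST(C') = { *, ], bool }.
From C -> B' ]: add FIRST(B') = { *, ], bool }.
Union: FIRST(C) = { *, ], bool }.

{ *, ], bool }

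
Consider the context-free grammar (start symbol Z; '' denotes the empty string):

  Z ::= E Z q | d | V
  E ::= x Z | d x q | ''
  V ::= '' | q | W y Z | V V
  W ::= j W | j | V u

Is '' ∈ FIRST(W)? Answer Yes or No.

Nullable nonterminals: E, V, Z.
No production of W has an RHS whose symbols are all nullable, so W is not nullable.

No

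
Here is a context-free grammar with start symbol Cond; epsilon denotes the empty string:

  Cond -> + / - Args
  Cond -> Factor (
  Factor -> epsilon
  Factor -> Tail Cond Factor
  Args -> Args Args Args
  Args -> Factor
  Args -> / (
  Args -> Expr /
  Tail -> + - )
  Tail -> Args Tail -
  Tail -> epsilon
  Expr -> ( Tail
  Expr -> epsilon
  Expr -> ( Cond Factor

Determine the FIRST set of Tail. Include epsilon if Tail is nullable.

{ (, +, -, /, epsilon }

Tail -> + - ) contributes {+}.
From Tail -> Args Tail -: Args, Tail nullable, take FIRST(Args) ∪ FIRST(Tail) ∪ {-} = { (, +, -, / }.
Tail -> epsilon contributes epsilon.
Union: FIRST(Tail) = { (, +, -, /, epsilon }.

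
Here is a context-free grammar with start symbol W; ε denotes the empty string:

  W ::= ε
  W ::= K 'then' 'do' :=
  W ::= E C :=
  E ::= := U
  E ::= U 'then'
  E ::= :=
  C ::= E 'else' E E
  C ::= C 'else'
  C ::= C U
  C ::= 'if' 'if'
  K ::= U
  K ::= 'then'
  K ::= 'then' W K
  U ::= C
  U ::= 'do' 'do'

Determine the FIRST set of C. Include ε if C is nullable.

{ 'do', 'if', := }

From C ::= E 'else' E E: add FIRST(E) = { 'do', 'if', := }.
From C ::= C 'else': add FIRST(C) = { 'do', 'if', := }.
From C ::= C U: add FIRST(C) = { 'do', 'if', := }.
C ::= 'if' 'if' contributes {'if'}.
Union: FIRST(C) = { 'do', 'if', := }.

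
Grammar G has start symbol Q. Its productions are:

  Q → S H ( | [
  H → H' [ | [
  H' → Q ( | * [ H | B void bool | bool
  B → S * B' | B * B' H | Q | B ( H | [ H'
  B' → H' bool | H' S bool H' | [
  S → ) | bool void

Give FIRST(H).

From H → H' [: add FIRST(H') = { ), *, [, bool }.
H → [ contributes {[}.
Union: FIRST(H) = { ), *, [, bool }.

{ ), *, [, bool }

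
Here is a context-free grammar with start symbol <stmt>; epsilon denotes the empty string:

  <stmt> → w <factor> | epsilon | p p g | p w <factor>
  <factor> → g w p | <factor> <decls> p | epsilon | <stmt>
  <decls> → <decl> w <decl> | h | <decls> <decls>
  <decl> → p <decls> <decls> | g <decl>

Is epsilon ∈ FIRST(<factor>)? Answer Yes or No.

<factor> has an epsilon-production, so <factor> ⇒ epsilon.

Yes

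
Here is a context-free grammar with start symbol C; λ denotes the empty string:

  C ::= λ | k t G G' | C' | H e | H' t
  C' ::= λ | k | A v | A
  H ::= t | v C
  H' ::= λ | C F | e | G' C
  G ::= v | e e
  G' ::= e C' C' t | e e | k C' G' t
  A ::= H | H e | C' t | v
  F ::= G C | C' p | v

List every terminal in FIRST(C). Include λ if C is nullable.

{ e, k, p, t, v, λ }

C ::= λ contributes λ.
C ::= k t G G' contributes {k}.
From C ::= C': add FIRST(C') = { k, t, v, λ } (including λ since C' is nullable).
From C ::= H e: add FIRST(H) = { t, v }.
From C ::= H' t: H' nullable, take FIRST(H') ∪ {t} = { e, k, p, t, v }.
Union: FIRST(C) = { e, k, p, t, v, λ }.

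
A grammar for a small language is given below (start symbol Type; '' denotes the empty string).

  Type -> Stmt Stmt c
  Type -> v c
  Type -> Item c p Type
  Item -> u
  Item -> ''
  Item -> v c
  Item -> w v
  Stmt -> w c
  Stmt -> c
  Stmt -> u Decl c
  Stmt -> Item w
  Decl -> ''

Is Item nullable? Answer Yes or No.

Item has an ''-production, so Item ⇒ ''.

Yes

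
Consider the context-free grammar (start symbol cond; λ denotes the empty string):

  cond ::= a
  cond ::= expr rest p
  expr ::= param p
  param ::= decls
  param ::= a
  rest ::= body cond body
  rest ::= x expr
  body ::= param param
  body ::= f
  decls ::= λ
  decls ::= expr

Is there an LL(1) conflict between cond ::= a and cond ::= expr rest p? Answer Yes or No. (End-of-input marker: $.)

Yes

FIRST(a) = { a } and FIRST(expr rest p) = { a, p }.
Both contain a, so the two alternatives are not disjoint — LL(1) conflict.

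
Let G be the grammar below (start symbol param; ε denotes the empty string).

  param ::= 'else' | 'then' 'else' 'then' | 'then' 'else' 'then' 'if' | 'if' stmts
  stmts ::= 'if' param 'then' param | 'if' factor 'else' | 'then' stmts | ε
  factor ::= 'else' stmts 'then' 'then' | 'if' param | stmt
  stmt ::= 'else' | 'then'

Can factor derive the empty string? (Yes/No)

Nullable nonterminals: stmts.
No production of factor has an RHS whose symbols are all nullable, so factor is not nullable.

No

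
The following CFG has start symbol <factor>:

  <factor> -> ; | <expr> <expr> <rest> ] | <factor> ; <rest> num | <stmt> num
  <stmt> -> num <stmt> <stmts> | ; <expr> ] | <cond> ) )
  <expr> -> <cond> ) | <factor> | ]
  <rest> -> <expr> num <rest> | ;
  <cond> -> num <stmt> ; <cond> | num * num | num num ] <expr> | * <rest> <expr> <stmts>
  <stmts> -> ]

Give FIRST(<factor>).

{ *, ;, ], num }

<factor> -> ; contributes {;}.
From <factor> -> <expr> <expr> <rest> ]: add FIRST(<expr>) = { *, ;, ], num }.
From <factor> -> <factor> ; <rest> num: add FIRST(<factor>) = { *, ;, ], num }.
From <factor> -> <stmt> num: add FIRST(<stmt>) = { *, ;, num }.
Union: FIRST(<factor>) = { *, ;, ], num }.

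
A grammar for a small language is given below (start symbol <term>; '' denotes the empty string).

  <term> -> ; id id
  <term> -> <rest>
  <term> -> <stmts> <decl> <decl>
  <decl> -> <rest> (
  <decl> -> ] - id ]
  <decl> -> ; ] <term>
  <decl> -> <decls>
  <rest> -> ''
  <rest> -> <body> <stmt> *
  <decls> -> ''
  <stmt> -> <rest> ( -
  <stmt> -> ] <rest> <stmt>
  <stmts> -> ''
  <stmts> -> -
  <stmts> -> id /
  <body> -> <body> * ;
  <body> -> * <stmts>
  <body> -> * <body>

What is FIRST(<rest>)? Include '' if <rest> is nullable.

<rest> -> '' contributes ''.
From <rest> -> <body> <stmt> *: add FIRST(<body>) = { * }.
Union: FIRST(<rest>) = { *, '' }.

{ *, '' }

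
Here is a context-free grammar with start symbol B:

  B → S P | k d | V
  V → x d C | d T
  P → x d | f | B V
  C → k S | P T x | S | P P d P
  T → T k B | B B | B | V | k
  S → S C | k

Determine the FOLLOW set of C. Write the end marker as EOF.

In V → x d C: C is at the end, add FOLLOW(V) = { EOF, d, f, k, x }.
In S → S C: C is at the end, add FOLLOW(S) = { EOF, d, f, k, x }.
Union: FOLLOW(C) = { EOF, d, f, k, x }.

{ EOF, d, f, k, x }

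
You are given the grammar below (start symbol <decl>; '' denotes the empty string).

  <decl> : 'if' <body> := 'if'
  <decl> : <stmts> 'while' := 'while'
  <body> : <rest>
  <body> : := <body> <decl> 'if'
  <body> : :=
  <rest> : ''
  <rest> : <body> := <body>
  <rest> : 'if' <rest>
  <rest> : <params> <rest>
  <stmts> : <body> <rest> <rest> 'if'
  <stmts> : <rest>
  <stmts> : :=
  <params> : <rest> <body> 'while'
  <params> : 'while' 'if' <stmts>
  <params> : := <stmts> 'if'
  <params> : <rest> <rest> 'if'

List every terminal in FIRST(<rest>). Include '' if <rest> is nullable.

<rest> : '' contributes ''.
From <rest> : <body> := <body>: <body> nullable, take FIRST(<body>) ∪ {:=} = { 'if', 'while', := }.
<rest> : 'if' <rest> contributes {'if'}.
From <rest> : <params> <rest>: add FIRST(<params>) = { 'if', 'while', := }.
Union: FIRST(<rest>) = { 'if', 'while', :=, '' }.

{ 'if', 'while', :=, '' }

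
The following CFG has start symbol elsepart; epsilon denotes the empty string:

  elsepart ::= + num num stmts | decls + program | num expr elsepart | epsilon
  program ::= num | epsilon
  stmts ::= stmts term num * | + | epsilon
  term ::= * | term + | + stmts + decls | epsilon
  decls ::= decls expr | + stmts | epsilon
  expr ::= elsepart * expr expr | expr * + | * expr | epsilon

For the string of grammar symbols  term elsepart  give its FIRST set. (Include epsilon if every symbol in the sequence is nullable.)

Add FIRST(term)\{epsilon} = { *, + }; term is nullable, continue.
Add FIRST(elsepart)\{epsilon} = { *, +, num }; elsepart is nullable, continue.
Every symbol is nullable, so include epsilon.

{ *, +, num, epsilon }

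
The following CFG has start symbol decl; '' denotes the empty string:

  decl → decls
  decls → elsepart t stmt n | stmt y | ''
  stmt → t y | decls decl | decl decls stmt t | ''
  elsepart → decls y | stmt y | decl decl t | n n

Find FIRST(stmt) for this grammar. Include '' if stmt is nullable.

stmt → t y contributes {t}.
From stmt → decls decl: decls, decl nullable, take FIRST(decls) ∪ FIRST(decl) = { n, t, y }; also '' since the whole RHS is nullable.
From stmt → decl decls stmt t: decl, decls, stmt nullable, take FIRST(decl) ∪ FIRST(decls) ∪ FIRST(stmt) ∪ {t} = { n, t, y }.
stmt → '' contributes ''.
Union: FIRST(stmt) = { n, t, y, '' }.

{ n, t, y, '' }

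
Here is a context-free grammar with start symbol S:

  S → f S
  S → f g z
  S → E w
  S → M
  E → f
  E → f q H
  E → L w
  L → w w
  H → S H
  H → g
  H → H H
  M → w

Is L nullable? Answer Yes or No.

No

No nonterminal in this grammar is nullable.
No production of L has an RHS whose symbols are all nullable, so L is not nullable.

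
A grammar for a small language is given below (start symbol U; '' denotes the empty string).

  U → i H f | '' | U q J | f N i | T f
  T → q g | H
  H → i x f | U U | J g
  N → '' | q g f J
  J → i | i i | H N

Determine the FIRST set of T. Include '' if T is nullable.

T → q g contributes {q}.
From T → H: add FIRST(H) = { f, g, i, q, '' } (including '' since H is nullable).
Union: FIRST(T) = { f, g, i, q, '' }.

{ f, g, i, q, '' }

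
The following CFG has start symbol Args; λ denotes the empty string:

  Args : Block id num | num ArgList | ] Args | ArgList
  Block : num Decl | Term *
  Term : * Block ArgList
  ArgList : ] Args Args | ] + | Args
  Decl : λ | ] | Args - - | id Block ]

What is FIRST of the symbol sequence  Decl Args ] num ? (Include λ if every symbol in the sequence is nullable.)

Add FIRST(Decl)\{λ} = { *, ], id, num }; Decl is nullable, continue.
Add FIRST(Args) = { *, ], num }; Args is not nullable, stop.

{ *, ], id, num }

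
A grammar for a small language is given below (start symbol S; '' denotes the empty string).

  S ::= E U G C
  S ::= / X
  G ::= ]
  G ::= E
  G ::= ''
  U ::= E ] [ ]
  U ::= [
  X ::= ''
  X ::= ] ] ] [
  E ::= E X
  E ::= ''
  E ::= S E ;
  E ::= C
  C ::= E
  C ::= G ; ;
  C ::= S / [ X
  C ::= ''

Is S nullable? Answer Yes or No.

Nullable nonterminals: C, E, G, X.
No production of S has an RHS whose symbols are all nullable, so S is not nullable.

No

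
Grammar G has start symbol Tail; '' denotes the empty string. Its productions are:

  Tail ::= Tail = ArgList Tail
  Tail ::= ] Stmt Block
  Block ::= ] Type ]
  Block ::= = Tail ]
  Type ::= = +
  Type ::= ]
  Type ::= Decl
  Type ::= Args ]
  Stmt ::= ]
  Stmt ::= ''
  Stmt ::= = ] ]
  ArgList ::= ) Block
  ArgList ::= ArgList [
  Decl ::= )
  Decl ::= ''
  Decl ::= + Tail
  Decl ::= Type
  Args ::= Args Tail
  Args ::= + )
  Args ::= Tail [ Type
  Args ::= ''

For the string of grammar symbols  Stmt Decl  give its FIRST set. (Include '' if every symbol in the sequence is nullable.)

Add FIRST(Stmt)\{''} = { =, ] }; Stmt is nullable, continue.
Add FIRST(Decl)\{''} = { ), +, =, ] }; Decl is nullable, continue.
Every symbol is nullable, so include ''.

{ ), +, =, ], '' }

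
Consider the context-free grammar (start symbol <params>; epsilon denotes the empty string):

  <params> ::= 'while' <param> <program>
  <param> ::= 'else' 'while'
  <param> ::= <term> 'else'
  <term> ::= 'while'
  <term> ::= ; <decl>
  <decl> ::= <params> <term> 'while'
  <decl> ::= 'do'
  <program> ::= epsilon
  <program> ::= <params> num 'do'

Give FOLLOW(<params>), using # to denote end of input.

{ #, 'while', ;, num }

<params> is the start symbol, so # ∈ FOLLOW(<params>).
In <decl> ::= <params> <term> 'while': add FIRST(<term> 'while') = { 'while', ; }.
In <program> ::= <params> num 'do': add FIRST(num 'do') = { num }.
Union: FOLLOW(<params>) = { #, 'while', ;, num }.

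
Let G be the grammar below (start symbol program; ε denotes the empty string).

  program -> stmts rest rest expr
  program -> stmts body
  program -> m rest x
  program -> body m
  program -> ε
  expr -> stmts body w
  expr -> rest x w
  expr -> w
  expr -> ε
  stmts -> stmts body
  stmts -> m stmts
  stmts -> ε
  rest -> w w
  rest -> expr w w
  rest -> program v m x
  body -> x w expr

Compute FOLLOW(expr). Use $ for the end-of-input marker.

In program -> stmts rest rest expr: expr is at the end, add FOLLOW(program) = { $, v }.
In rest -> expr w w: add FIRST(w w) = { w }.
In body -> x w expr: expr is at the end, add FOLLOW(body) = { $, m, v, w, x }.
Union: FOLLOW(expr) = { $, m, v, w, x }.

{ $, m, v, w, x }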